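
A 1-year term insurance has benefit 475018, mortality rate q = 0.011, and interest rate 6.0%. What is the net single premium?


NSP = benefit * q * v
v = 1/(1+i) = 0.943396
NSP = 475018 * 0.011 * 0.943396
= 4929.4321


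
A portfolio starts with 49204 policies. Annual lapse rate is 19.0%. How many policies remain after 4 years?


remaining = initial * (1 - lapse)^years
= 49204 * (1 - 0.19)^4
= 49204 * 0.430467
= 21180.7086


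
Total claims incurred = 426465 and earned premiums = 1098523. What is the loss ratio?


Loss ratio = claims / premiums
= 426465 / 1098523
= 0.3882


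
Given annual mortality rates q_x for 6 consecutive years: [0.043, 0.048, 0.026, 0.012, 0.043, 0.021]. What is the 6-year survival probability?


p_k = 1 - q_k for each year
Survival = product of (1 - q_k)
= 0.957 * 0.952 * 0.974 * 0.988 * 0.957 * 0.979
= 0.8214


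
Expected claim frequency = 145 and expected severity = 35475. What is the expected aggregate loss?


E[S] = E[N] * E[X]
= 145 * 35475
= 5.1439e+06


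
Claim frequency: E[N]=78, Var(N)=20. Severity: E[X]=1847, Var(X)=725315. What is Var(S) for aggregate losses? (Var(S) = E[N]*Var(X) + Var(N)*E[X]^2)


Var(S) = E[N]*Var(X) + Var(N)*E[X]^2
= 78*725315 + 20*1847^2
= 56574570 + 68228180
= 1.2480e+08


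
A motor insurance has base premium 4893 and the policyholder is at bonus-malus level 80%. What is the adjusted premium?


adjusted = base * BM_level / 100
= 4893 * 80 / 100
= 4893 * 0.8
= 3914.4


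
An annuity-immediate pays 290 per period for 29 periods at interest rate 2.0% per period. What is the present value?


PV = PMT * (1 - (1+i)^(-n)) / i
= 290 * (1 - (1+0.02)^(-29)) / 0.02
= 290 * (1 - 0.563112) / 0.02
= 290 * 21.844385
= 6334.8716


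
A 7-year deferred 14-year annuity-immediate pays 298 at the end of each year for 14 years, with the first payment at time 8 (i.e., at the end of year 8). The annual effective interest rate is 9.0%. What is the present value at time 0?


PV at time 7 of the 14-year annuity-immediate:
a_n = 298 * (1-(1+0.09)^(-14))/0.09 = 2320.2728
Discount back 7 years to time 0:
PV = 2320.2728 * (1+0.09)^(-7)
= 2320.2728 * 0.547034
= 1269.2687


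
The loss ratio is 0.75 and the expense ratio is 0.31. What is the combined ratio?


Combined ratio = loss ratio + expense ratio
= 0.75 + 0.31
= 1.06


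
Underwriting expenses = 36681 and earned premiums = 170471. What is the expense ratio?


Expense ratio = expenses / premiums
= 36681 / 170471
= 0.2152


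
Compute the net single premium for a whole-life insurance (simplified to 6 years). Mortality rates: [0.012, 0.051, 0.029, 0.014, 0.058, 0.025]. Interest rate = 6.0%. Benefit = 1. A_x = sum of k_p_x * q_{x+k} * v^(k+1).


v = 0.943396
Year 0: k_p_x=1.0, q=0.012, term=0.011321
Year 1: k_p_x=0.988, q=0.051, term=0.044845
Year 2: k_p_x=0.937612, q=0.029, term=0.02283
Year 3: k_p_x=0.910421, q=0.014, term=0.010096
Year 4: k_p_x=0.897675, q=0.058, term=0.038906
Year 5: k_p_x=0.84561, q=0.025, term=0.014903
A_x = 0.1429


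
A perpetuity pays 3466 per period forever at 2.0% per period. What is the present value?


PV = PMT / i
= 3466 / 0.02
= 173300.0


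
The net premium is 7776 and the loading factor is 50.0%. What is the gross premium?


Gross = net * (1 + loading)
= 7776 * (1 + 0.5)
= 7776 * 1.5
= 11664.0


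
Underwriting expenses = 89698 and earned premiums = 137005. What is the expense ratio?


Expense ratio = expenses / premiums
= 89698 / 137005
= 0.6547


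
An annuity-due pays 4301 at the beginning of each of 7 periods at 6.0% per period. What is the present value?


PV_due = PMT * (1-(1+i)^(-n))/i * (1+i)
PV_immediate = 24009.8226
PV_due = 24009.8226 * 1.06
= 25450.4119


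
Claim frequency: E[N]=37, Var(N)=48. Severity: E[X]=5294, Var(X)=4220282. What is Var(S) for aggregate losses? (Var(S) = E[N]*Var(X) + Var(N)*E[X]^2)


Var(S) = E[N]*Var(X) + Var(N)*E[X]^2
= 37*4220282 + 48*5294^2
= 156150434 + 1345268928
= 1.5014e+09


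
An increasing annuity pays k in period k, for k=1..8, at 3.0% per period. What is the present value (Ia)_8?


(Ia)_n = sum_{k=1}^{n} k * v^k, v = 1/(1+i)
v = 0.970874
Sum computed term by term:
(Ia)_8 = 30.5003


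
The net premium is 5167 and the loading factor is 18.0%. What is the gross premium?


Gross = net * (1 + loading)
= 5167 * (1 + 0.18)
= 5167 * 1.18
= 6097.06


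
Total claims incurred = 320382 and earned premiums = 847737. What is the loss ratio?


Loss ratio = claims / premiums
= 320382 / 847737
= 0.3779


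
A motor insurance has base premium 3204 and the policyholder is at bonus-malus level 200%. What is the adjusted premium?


adjusted = base * BM_level / 100
= 3204 * 200 / 100
= 3204 * 2.0
= 6408.0


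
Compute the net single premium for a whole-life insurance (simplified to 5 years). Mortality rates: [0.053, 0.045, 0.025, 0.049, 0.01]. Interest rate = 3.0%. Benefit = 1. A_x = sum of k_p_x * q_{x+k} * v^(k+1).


v = 0.970874
Year 0: k_p_x=1.0, q=0.053, term=0.051456
Year 1: k_p_x=0.947, q=0.045, term=0.040169
Year 2: k_p_x=0.904385, q=0.025, term=0.020691
Year 3: k_p_x=0.881775, q=0.049, term=0.038389
Year 4: k_p_x=0.838568, q=0.01, term=0.007234
A_x = 0.1579


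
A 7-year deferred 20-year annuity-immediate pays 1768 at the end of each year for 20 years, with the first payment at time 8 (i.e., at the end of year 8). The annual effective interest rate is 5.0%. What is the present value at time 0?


PV at time 7 of the 20-year annuity-immediate:
a_n = 1768 * (1-(1+0.05)^(-20))/0.05 = 22033.1879
Discount back 7 years to time 0:
PV = 22033.1879 * (1+0.05)^(-7)
= 22033.1879 * 0.710681
= 15658.5753


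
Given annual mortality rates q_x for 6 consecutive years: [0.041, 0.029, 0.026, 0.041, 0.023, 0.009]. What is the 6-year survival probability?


p_k = 1 - q_k for each year
Survival = product of (1 - q_k)
= 0.959 * 0.971 * 0.974 * 0.959 * 0.977 * 0.991
= 0.8421


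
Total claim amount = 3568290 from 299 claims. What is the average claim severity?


severity = total / number
= 3568290 / 299
= 11934.0803


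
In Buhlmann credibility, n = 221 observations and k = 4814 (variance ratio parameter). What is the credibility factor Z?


Z = n / (n + k)
= 221 / (221 + 4814)
= 221 / 5035
= 0.0439


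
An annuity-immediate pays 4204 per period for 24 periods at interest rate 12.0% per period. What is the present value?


PV = PMT * (1 - (1+i)^(-n)) / i
= 4204 * (1 - (1+0.12)^(-24)) / 0.12
= 4204 * (1 - 0.065882) / 0.12
= 4204 * 7.784316
= 32725.2636


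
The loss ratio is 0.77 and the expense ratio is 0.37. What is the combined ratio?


Combined ratio = loss ratio + expense ratio
= 0.77 + 0.37
= 1.14


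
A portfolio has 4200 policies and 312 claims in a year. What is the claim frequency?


frequency = claims / policies
= 312 / 4200
= 0.0743


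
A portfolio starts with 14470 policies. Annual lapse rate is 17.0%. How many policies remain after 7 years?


remaining = initial * (1 - lapse)^years
= 14470 * (1 - 0.17)^7
= 14470 * 0.271361
= 3926.5866


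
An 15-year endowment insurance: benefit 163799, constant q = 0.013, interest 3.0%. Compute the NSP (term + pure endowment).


Term component = 23399.9128
Pure endowment = 15_p_x * v^15 * benefit = 0.821783 * 0.641862 * 163799 = 86399.2884
NSP = 109799.2012


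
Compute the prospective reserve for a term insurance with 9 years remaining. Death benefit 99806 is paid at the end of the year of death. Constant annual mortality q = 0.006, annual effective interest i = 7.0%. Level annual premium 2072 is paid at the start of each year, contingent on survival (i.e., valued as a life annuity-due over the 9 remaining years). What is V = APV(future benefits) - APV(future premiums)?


v = 1/(1+i) = 0.934579
APV(future benefits) per unit = sum_{k=0}^{8} k_p_x * q * v^(k+1) = 0.038269
APV(future benefits) = 99806 * 0.038269 = 3819.4983
Life annuity-due factor ä_{x:9} = sum_{k=0}^{8} k_p_x * v^k = 6.824679
APV(future premiums) = 2072 * 6.824679 = 14140.7339
V = 3819.4983 - 14140.7339
= -10321.2356


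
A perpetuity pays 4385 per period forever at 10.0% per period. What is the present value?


PV = PMT / i
= 4385 / 0.1
= 43850.0


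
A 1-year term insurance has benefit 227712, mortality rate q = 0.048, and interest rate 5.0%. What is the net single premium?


NSP = benefit * q * v
v = 1/(1+i) = 0.952381
NSP = 227712 * 0.048 * 0.952381
= 10409.6914


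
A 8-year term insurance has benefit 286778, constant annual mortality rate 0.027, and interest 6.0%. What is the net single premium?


NSP = benefit * sum_{k=0}^{n-1} k_p_x * q * v^(k+1)
With constant q=0.027, v=0.943396
Sum = 0.153922
NSP = 286778 * 0.153922
= 44141.4248


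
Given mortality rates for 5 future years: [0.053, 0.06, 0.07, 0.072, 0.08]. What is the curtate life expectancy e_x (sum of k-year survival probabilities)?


e_x = sum_{k=1}^{n} k_p_x
k_p_x values:
  1_p_x = 0.947
  2_p_x = 0.89018
  3_p_x = 0.827867
  4_p_x = 0.768261
  5_p_x = 0.7068
e_x = 4.1401


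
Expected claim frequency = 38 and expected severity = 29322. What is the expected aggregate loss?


E[S] = E[N] * E[X]
= 38 * 29322
= 1.1142e+06


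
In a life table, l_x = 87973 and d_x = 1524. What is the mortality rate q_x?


q_x = d_x / l_x
= 1524 / 87973
= 0.0173


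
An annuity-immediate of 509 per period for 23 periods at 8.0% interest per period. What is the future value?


FV = PMT * ((1+i)^n - 1) / i
= 509 * ((1.08)^23 - 1) / 0.08
= 509 * (5.871464 - 1) / 0.08
= 30994.6874


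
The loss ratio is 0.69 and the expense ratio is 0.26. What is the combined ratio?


Combined ratio = loss ratio + expense ratio
= 0.69 + 0.26
= 0.95


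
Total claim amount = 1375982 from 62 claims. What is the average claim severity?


severity = total / number
= 1375982 / 62
= 22193.2581


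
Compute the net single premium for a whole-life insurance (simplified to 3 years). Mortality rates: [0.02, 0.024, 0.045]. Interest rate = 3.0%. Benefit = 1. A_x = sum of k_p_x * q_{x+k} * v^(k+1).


v = 0.970874
Year 0: k_p_x=1.0, q=0.02, term=0.019417
Year 1: k_p_x=0.98, q=0.024, term=0.02217
Year 2: k_p_x=0.95648, q=0.045, term=0.039389
A_x = 0.081


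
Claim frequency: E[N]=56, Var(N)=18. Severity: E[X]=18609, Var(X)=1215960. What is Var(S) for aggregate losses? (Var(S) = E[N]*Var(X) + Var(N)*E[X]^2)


Var(S) = E[N]*Var(X) + Var(N)*E[X]^2
= 56*1215960 + 18*18609^2
= 68093760 + 6233307858
= 6.3014e+09


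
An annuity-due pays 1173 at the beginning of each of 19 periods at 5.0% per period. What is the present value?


PV_due = PMT * (1-(1+i)^(-n))/i * (1+i)
PV_immediate = 14176.0814
PV_due = 14176.0814 * 1.05
= 14884.8854


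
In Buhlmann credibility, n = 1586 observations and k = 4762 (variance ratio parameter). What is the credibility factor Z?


Z = n / (n + k)
= 1586 / (1586 + 4762)
= 1586 / 6348
= 0.2498


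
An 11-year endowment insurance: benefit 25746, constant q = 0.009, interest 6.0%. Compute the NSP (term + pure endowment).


Term component = 1756.5931
Pure endowment = 11_p_x * v^11 * benefit = 0.905337 * 0.526788 * 25746 = 12278.7865
NSP = 14035.3795


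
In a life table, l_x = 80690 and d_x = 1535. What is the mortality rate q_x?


q_x = d_x / l_x
= 1535 / 80690
= 0.019


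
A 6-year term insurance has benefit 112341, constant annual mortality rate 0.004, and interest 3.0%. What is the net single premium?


NSP = benefit * sum_{k=0}^{n-1} k_p_x * q * v^(k+1)
With constant q=0.004, v=0.970874
Sum = 0.021461
NSP = 112341 * 0.021461
= 2410.9097


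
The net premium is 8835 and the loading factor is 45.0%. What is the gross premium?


Gross = net * (1 + loading)
= 8835 * (1 + 0.45)
= 8835 * 1.45
= 12810.75


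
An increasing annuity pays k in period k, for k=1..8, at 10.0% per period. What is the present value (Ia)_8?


(Ia)_n = sum_{k=1}^{n} k * v^k, v = 1/(1+i)
v = 0.909091
Sum computed term by term:
(Ia)_8 = 21.3636


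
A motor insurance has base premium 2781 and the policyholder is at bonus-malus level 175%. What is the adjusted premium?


adjusted = base * BM_level / 100
= 2781 * 175 / 100
= 2781 * 1.75
= 4866.75


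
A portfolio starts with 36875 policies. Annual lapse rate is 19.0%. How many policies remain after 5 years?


remaining = initial * (1 - lapse)^years
= 36875 * (1 - 0.19)^5
= 36875 * 0.348678
= 12857.5175


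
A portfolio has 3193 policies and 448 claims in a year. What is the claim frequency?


frequency = claims / policies
= 448 / 3193
= 0.1403


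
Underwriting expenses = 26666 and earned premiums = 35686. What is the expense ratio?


Expense ratio = expenses / premiums
= 26666 / 35686
= 0.7472


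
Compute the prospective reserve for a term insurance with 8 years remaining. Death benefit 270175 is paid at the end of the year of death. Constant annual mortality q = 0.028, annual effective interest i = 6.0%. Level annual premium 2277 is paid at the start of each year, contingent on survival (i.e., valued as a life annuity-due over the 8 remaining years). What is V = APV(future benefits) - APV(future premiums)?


v = 1/(1+i) = 0.943396
APV(future benefits) per unit = sum_{k=0}^{7} k_p_x * q * v^(k+1) = 0.159123
APV(future benefits) = 270175 * 0.159123 = 42990.9769
Life annuity-due factor ä_{x:8} = sum_{k=0}^{7} k_p_x * v^k = 6.023931
APV(future premiums) = 2277 * 6.023931 = 13716.4908
V = 42990.9769 - 13716.4908
= 29274.486


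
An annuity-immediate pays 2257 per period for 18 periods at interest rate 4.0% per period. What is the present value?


PV = PMT * (1 - (1+i)^(-n)) / i
= 2257 * (1 - (1+0.04)^(-18)) / 0.04
= 2257 * (1 - 0.493628) / 0.04
= 2257 * 12.659297
= 28572.0333


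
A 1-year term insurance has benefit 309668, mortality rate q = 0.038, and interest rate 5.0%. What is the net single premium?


NSP = benefit * q * v
v = 1/(1+i) = 0.952381
NSP = 309668 * 0.038 * 0.952381
= 11207.0324


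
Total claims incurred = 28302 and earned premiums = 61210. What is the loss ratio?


Loss ratio = claims / premiums
= 28302 / 61210
= 0.4624


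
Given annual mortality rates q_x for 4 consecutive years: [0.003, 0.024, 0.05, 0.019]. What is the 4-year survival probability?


p_k = 1 - q_k for each year
Survival = product of (1 - q_k)
= 0.997 * 0.976 * 0.95 * 0.981
= 0.9069


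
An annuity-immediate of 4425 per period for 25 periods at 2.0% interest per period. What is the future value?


FV = PMT * ((1+i)^n - 1) / i
= 4425 * ((1.02)^25 - 1) / 0.02
= 4425 * (1.640606 - 1) / 0.02
= 141734.0763


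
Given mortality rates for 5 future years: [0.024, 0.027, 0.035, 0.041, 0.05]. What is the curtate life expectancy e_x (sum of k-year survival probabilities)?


e_x = sum_{k=1}^{n} k_p_x
k_p_x values:
  1_p_x = 0.976
  2_p_x = 0.949648
  3_p_x = 0.91641
  4_p_x = 0.878837
  5_p_x = 0.834896
e_x = 4.5558


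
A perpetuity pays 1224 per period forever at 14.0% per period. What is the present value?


PV = PMT / i
= 1224 / 0.14
= 8742.8571


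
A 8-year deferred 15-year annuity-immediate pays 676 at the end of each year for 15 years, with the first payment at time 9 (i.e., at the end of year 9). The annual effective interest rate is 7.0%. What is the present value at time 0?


PV at time 8 of the 15-year annuity-immediate:
a_n = 676 * (1-(1+0.07)^(-15))/0.07 = 6156.9499
Discount back 8 years to time 0:
PV = 6156.9499 * (1+0.07)^(-8)
= 6156.9499 * 0.582009
= 3583.4009


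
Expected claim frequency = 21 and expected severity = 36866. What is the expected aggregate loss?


E[S] = E[N] * E[X]
= 21 * 36866
= 774186


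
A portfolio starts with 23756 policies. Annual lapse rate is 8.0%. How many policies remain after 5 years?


remaining = initial * (1 - lapse)^years
= 23756 * (1 - 0.08)^5
= 23756 * 0.659082
= 15657.1407


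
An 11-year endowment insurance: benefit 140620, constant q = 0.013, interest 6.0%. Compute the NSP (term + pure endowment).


Term component = 13618.6135
Pure endowment = 11_p_x * v^11 * benefit = 0.865942 * 0.526788 * 140620 = 64146.2474
NSP = 77764.8609


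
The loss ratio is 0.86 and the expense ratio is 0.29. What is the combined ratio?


Combined ratio = loss ratio + expense ratio
= 0.86 + 0.29
= 1.15


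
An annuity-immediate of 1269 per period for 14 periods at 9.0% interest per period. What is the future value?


FV = PMT * ((1+i)^n - 1) / i
= 1269 * ((1.09)^14 - 1) / 0.09
= 1269 * (3.341727 - 1) / 0.09
= 33018.3511


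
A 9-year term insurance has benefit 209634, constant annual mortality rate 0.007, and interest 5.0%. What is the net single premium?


NSP = benefit * sum_{k=0}^{n-1} k_p_x * q * v^(k+1)
With constant q=0.007, v=0.952381
Sum = 0.048494
NSP = 209634 * 0.048494
= 10166.0689


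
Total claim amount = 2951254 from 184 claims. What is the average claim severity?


severity = total / number
= 2951254 / 184
= 16039.4239


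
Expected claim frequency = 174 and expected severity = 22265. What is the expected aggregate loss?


E[S] = E[N] * E[X]
= 174 * 22265
= 3.8741e+06


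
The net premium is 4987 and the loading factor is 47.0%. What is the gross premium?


Gross = net * (1 + loading)
= 4987 * (1 + 0.47)
= 4987 * 1.47
= 7330.89


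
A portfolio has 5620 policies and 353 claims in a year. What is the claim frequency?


frequency = claims / policies
= 353 / 5620
= 0.0628


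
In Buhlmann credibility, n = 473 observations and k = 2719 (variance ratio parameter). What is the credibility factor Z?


Z = n / (n + k)
= 473 / (473 + 2719)
= 473 / 3192
= 0.1482


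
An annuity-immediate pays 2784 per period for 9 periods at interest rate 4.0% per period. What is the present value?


PV = PMT * (1 - (1+i)^(-n)) / i
= 2784 * (1 - (1+0.04)^(-9)) / 0.04
= 2784 * (1 - 0.702587) / 0.04
= 2784 * 7.435332
= 20699.9632


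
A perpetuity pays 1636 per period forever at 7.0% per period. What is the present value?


PV = PMT / i
= 1636 / 0.07
= 23371.4286


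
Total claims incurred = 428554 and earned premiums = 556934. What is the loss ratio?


Loss ratio = claims / premiums
= 428554 / 556934
= 0.7695


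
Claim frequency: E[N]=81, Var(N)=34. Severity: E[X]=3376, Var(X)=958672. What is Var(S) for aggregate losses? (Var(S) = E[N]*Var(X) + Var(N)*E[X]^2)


Var(S) = E[N]*Var(X) + Var(N)*E[X]^2
= 81*958672 + 34*3376^2
= 77652432 + 387510784
= 4.6516e+08


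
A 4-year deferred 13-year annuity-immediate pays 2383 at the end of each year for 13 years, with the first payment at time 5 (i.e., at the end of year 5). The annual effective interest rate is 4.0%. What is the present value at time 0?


PV at time 4 of the 13-year annuity-immediate:
a_n = 2383 * (1-(1+0.04)^(-13))/0.04 = 23795.7988
Discount back 4 years to time 0:
PV = 23795.7988 * (1+0.04)^(-4)
= 23795.7988 * 0.854804
= 20340.7486


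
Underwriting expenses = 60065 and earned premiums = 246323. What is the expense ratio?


Expense ratio = expenses / premiums
= 60065 / 246323
= 0.2438


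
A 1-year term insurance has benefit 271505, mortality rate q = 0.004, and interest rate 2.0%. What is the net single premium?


NSP = benefit * q * v
v = 1/(1+i) = 0.980392
NSP = 271505 * 0.004 * 0.980392
= 1064.7255


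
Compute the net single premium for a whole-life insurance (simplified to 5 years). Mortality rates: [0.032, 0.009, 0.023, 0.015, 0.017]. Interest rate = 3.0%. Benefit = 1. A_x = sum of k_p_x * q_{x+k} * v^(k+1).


v = 0.970874
Year 0: k_p_x=1.0, q=0.032, term=0.031068
Year 1: k_p_x=0.968, q=0.009, term=0.008212
Year 2: k_p_x=0.959288, q=0.023, term=0.020191
Year 3: k_p_x=0.937224, q=0.015, term=0.012491
Year 4: k_p_x=0.923166, q=0.017, term=0.013538
A_x = 0.0855


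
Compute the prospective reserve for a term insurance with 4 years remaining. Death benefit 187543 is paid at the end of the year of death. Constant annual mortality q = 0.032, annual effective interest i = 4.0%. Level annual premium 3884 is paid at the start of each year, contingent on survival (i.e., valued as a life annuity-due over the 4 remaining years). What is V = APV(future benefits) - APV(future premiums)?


v = 1/(1+i) = 0.961538
APV(future benefits) per unit = sum_{k=0}^{3} k_p_x * q * v^(k+1) = 0.110876
APV(future benefits) = 187543 * 0.110876 = 20793.9321
Life annuity-due factor ä_{x:4} = sum_{k=0}^{3} k_p_x * v^k = 3.603455
APV(future premiums) = 3884 * 3.603455 = 13995.8199
V = 20793.9321 - 13995.8199
= 6798.1122


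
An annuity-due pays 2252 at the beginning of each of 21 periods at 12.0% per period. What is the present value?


PV_due = PMT * (1-(1+i)^(-n))/i * (1+i)
PV_immediate = 17029.6313
PV_due = 17029.6313 * 1.12
= 19073.187


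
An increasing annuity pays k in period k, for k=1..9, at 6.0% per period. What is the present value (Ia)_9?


(Ia)_n = sum_{k=1}^{n} k * v^k, v = 1/(1+i)
v = 0.943396
Sum computed term by term:
(Ia)_9 = 31.3785


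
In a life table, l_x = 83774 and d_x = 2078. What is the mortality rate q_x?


q_x = d_x / l_x
= 2078 / 83774
= 0.0248


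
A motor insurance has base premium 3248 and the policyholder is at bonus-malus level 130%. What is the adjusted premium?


adjusted = base * BM_level / 100
= 3248 * 130 / 100
= 3248 * 1.3
= 4222.4


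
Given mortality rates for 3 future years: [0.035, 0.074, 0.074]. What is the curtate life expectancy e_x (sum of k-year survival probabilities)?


e_x = sum_{k=1}^{n} k_p_x
k_p_x values:
  1_p_x = 0.965
  2_p_x = 0.89359
  3_p_x = 0.827464
e_x = 2.6861


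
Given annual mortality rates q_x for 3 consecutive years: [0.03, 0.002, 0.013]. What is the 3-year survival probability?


p_k = 1 - q_k for each year
Survival = product of (1 - q_k)
= 0.97 * 0.998 * 0.987
= 0.9555


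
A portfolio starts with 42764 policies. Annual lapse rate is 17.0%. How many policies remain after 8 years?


remaining = initial * (1 - lapse)^years
= 42764 * (1 - 0.17)^8
= 42764 * 0.225229
= 9631.7025


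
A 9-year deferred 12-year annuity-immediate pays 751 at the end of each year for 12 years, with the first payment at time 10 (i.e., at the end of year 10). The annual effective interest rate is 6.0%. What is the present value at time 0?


PV at time 9 of the 12-year annuity-immediate:
a_n = 751 * (1-(1+0.06)^(-12))/0.06 = 6296.2668
Discount back 9 years to time 0:
PV = 6296.2668 * (1+0.06)^(-9)
= 6296.2668 * 0.591898
= 3726.7506


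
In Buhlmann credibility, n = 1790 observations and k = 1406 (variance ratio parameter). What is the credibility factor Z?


Z = n / (n + k)
= 1790 / (1790 + 1406)
= 1790 / 3196
= 0.5601


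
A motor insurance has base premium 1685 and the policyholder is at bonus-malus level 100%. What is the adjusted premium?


adjusted = base * BM_level / 100
= 1685 * 100 / 100
= 1685 * 1.0
= 1685.0


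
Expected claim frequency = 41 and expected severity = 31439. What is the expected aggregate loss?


E[S] = E[N] * E[X]
= 41 * 31439
= 1.2890e+06


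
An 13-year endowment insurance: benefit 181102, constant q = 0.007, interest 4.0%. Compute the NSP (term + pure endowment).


Term component = 12187.3347
Pure endowment = 13_p_x * v^13 * benefit = 0.912726 * 0.600574 * 181102 = 99272.7531
NSP = 111460.0877


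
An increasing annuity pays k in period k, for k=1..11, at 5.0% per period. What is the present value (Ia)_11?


(Ia)_n = sum_{k=1}^{n} k * v^k, v = 1/(1+i)
v = 0.952381
Sum computed term by term:
(Ia)_11 = 45.8053


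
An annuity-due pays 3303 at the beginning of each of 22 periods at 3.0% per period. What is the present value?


PV_due = PMT * (1-(1+i)^(-n))/i * (1+i)
PV_immediate = 52639.6357
PV_due = 52639.6357 * 1.03
= 54218.8247


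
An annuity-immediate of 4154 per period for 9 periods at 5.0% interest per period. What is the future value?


FV = PMT * ((1+i)^n - 1) / i
= 4154 * ((1.05)^9 - 1) / 0.05
= 4154 * (1.551328 - 1) / 0.05
= 45804.3482


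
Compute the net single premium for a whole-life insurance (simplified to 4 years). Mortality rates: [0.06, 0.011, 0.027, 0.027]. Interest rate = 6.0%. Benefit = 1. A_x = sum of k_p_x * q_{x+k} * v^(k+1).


v = 0.943396
Year 0: k_p_x=1.0, q=0.06, term=0.056604
Year 1: k_p_x=0.94, q=0.011, term=0.009203
Year 2: k_p_x=0.92966, q=0.027, term=0.021075
Year 3: k_p_x=0.904559, q=0.027, term=0.019345
A_x = 0.1062


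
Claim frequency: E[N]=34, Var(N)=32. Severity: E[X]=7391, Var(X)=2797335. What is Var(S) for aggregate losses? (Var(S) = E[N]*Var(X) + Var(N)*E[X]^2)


Var(S) = E[N]*Var(X) + Var(N)*E[X]^2
= 34*2797335 + 32*7391^2
= 95109390 + 1748060192
= 1.8432e+09


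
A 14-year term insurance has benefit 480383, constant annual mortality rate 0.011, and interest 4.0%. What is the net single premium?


NSP = benefit * sum_{k=0}^{n-1} k_p_x * q * v^(k+1)
With constant q=0.011, v=0.961538
Sum = 0.109001
NSP = 480383 * 0.109001
= 52362.3026


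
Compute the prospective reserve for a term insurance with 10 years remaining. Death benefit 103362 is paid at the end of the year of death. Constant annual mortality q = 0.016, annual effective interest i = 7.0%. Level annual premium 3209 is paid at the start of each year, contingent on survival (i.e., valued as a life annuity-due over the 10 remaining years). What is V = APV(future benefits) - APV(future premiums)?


v = 1/(1+i) = 0.934579
APV(future benefits) per unit = sum_{k=0}^{9} k_p_x * q * v^(k+1) = 0.105558
APV(future benefits) = 103362 * 0.105558 = 10910.6699
Life annuity-due factor ä_{x:10} = sum_{k=0}^{9} k_p_x * v^k = 7.059181
APV(future premiums) = 3209 * 7.059181 = 22652.9112
V = 10910.6699 - 22652.9112
= -11742.2414


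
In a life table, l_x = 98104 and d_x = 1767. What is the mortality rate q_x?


q_x = d_x / l_x
= 1767 / 98104
= 0.018


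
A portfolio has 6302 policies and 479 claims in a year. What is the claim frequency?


frequency = claims / policies
= 479 / 6302
= 0.076


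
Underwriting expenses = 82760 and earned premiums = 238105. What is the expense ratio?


Expense ratio = expenses / premiums
= 82760 / 238105
= 0.3476


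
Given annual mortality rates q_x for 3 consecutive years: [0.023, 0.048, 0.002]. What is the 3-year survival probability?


p_k = 1 - q_k for each year
Survival = product of (1 - q_k)
= 0.977 * 0.952 * 0.998
= 0.9282


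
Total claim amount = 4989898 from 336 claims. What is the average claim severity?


severity = total / number
= 4989898 / 336
= 14850.8869


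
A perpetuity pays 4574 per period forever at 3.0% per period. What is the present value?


PV = PMT / i
= 4574 / 0.03
= 152466.6667


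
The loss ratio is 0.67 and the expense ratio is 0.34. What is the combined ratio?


Combined ratio = loss ratio + expense ratio
= 0.67 + 0.34
= 1.01


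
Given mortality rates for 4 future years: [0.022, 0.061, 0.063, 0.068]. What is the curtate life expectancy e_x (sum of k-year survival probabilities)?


e_x = sum_{k=1}^{n} k_p_x
k_p_x values:
  1_p_x = 0.978
  2_p_x = 0.918342
  3_p_x = 0.860486
  4_p_x = 0.801973
e_x = 3.5588


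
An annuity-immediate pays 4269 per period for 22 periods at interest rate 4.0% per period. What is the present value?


PV = PMT * (1 - (1+i)^(-n)) / i
= 4269 * (1 - (1+0.04)^(-22)) / 0.04
= 4269 * (1 - 0.421955) / 0.04
= 4269 * 14.451115
= 61691.8114


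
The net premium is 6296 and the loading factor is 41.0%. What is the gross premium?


Gross = net * (1 + loading)
= 6296 * (1 + 0.41)
= 6296 * 1.41
= 8877.36


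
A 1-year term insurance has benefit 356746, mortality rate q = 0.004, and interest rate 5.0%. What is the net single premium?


NSP = benefit * q * v
v = 1/(1+i) = 0.952381
NSP = 356746 * 0.004 * 0.952381
= 1359.0324


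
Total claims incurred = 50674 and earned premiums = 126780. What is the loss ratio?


Loss ratio = claims / premiums
= 50674 / 126780
= 0.3997


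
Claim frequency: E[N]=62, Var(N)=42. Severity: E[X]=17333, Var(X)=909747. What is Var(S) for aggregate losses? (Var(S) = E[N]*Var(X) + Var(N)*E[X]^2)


Var(S) = E[N]*Var(X) + Var(N)*E[X]^2
= 62*909747 + 42*17333^2
= 56404314 + 12618181338
= 1.2675e+10


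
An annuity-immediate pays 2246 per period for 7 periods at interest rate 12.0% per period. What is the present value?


PV = PMT * (1 - (1+i)^(-n)) / i
= 2246 * (1 - (1+0.12)^(-7)) / 0.12
= 2246 * (1 - 0.452349) / 0.12
= 2246 * 4.563757
= 10250.1972


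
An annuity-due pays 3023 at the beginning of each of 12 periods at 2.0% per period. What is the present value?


PV_due = PMT * (1-(1+i)^(-n))/i * (1+i)
PV_immediate = 31969.2565
PV_due = 31969.2565 * 1.02
= 32608.6416


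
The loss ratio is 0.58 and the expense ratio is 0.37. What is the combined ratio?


Combined ratio = loss ratio + expense ratio
= 0.58 + 0.37
= 0.95


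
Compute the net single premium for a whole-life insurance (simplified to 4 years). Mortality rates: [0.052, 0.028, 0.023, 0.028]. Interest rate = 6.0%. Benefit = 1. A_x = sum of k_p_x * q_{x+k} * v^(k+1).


v = 0.943396
Year 0: k_p_x=1.0, q=0.052, term=0.049057
Year 1: k_p_x=0.948, q=0.028, term=0.023624
Year 2: k_p_x=0.921456, q=0.023, term=0.017794
Year 3: k_p_x=0.900263, q=0.028, term=0.019967
A_x = 0.1104


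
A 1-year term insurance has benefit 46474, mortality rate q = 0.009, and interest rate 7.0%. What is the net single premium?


NSP = benefit * q * v
v = 1/(1+i) = 0.934579
NSP = 46474 * 0.009 * 0.934579
= 390.9028


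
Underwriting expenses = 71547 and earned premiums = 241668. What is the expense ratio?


Expense ratio = expenses / premiums
= 71547 / 241668
= 0.2961


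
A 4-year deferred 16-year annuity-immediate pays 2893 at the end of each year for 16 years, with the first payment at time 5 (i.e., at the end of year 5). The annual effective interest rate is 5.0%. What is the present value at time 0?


PV at time 4 of the 16-year annuity-immediate:
a_n = 2893 * (1-(1+0.05)^(-16))/0.05 = 31353.6673
Discount back 4 years to time 0:
PV = 31353.6673 * (1+0.05)^(-4)
= 31353.6673 * 0.822702
= 25794.7397


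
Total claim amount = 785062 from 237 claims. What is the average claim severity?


severity = total / number
= 785062 / 237
= 3312.4979


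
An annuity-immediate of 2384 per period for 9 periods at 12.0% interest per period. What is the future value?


FV = PMT * ((1+i)^n - 1) / i
= 2384 * ((1.12)^9 - 1) / 0.12
= 2384 * (2.773079 - 1) / 0.12
= 35225.1646


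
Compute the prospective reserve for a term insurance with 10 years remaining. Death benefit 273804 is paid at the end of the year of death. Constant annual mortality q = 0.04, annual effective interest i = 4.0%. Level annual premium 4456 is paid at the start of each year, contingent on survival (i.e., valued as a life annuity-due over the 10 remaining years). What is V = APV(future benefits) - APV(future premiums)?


v = 1/(1+i) = 0.961538
APV(future benefits) per unit = sum_{k=0}^{9} k_p_x * q * v^(k+1) = 0.275431
APV(future benefits) = 273804 * 0.275431 = 75414.2318
Life annuity-due factor ä_{x:10} = sum_{k=0}^{9} k_p_x * v^k = 7.161218
APV(future premiums) = 4456 * 7.161218 = 31910.3857
V = 75414.2318 - 31910.3857
= 43503.8461


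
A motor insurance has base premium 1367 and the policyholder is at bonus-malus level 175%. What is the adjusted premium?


adjusted = base * BM_level / 100
= 1367 * 175 / 100
= 1367 * 1.75
= 2392.25


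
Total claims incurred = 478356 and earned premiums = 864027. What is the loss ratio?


Loss ratio = claims / premiums
= 478356 / 864027
= 0.5536


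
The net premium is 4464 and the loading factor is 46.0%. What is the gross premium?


Gross = net * (1 + loading)
= 4464 * (1 + 0.46)
= 4464 * 1.46
= 6517.44


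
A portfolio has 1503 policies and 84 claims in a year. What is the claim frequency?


frequency = claims / policies
= 84 / 1503
= 0.0559


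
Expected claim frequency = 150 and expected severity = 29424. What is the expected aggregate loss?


E[S] = E[N] * E[X]
= 150 * 29424
= 4.4136e+06


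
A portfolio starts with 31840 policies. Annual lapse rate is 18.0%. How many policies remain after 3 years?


remaining = initial * (1 - lapse)^years
= 31840 * (1 - 0.18)^3
= 31840 * 0.551368
= 17555.5571


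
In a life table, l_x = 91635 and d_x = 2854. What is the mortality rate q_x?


q_x = d_x / l_x
= 2854 / 91635
= 0.0311


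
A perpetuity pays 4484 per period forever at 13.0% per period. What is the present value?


PV = PMT / i
= 4484 / 0.13
= 34492.3077


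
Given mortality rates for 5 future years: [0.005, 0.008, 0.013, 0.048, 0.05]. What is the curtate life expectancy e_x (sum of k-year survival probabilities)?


e_x = sum_{k=1}^{n} k_p_x
k_p_x values:
  1_p_x = 0.995
  2_p_x = 0.98704
  3_p_x = 0.974208
  4_p_x = 0.927446
  5_p_x = 0.881074
e_x = 4.7648


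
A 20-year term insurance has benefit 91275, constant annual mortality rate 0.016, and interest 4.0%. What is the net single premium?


NSP = benefit * sum_{k=0}^{n-1} k_p_x * q * v^(k+1)
With constant q=0.016, v=0.961538
Sum = 0.191272
NSP = 91275 * 0.191272
= 17458.3389


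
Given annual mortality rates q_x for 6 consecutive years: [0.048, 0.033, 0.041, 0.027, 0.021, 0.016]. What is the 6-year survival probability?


p_k = 1 - q_k for each year
Survival = product of (1 - q_k)
= 0.952 * 0.967 * 0.959 * 0.973 * 0.979 * 0.984
= 0.8275


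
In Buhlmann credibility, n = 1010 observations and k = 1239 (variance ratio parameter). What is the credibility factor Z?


Z = n / (n + k)
= 1010 / (1010 + 1239)
= 1010 / 2249
= 0.4491


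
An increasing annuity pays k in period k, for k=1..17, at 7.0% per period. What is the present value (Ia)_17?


(Ia)_n = sum_{k=1}^{n} k * v^k, v = 1/(1+i)
v = 0.934579
Sum computed term by term:
(Ia)_17 = 72.3555


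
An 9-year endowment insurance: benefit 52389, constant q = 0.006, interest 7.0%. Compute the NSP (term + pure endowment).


Term component = 2004.8865
Pure endowment = 9_p_x * v^9 * benefit = 0.947278 * 0.543934 * 52389 = 26993.7716
NSP = 28998.6581


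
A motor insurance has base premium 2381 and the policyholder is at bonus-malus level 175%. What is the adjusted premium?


adjusted = base * BM_level / 100
= 2381 * 175 / 100
= 2381 * 1.75
= 4166.75


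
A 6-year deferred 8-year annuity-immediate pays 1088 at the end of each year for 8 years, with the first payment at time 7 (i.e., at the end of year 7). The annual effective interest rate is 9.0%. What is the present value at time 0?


PV at time 6 of the 8-year annuity-immediate:
a_n = 1088 * (1-(1+0.09)^(-8))/0.09 = 6021.8832
Discount back 6 years to time 0:
PV = 6021.8832 * (1+0.09)^(-6)
= 6021.8832 * 0.596267
= 3590.6522


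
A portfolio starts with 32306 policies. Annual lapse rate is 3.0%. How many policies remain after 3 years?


remaining = initial * (1 - lapse)^years
= 32306 * (1 - 0.03)^3
= 32306 * 0.912673
= 29484.8139


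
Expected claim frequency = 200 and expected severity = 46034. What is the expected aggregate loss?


E[S] = E[N] * E[X]
= 200 * 46034
= 9.2068e+06


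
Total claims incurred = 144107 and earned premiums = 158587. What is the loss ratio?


Loss ratio = claims / premiums
= 144107 / 158587
= 0.9087


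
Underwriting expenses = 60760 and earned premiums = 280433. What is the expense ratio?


Expense ratio = expenses / premiums
= 60760 / 280433
= 0.2167


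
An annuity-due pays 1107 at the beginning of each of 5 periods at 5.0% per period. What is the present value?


PV_due = PMT * (1-(1+i)^(-n))/i * (1+i)
PV_immediate = 4792.7307
PV_due = 4792.7307 * 1.05
= 5032.3672


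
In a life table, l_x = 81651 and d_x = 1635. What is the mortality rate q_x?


q_x = d_x / l_x
= 1635 / 81651
= 0.02


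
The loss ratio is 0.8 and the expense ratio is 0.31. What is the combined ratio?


Combined ratio = loss ratio + expense ratio
= 0.8 + 0.31
= 1.11


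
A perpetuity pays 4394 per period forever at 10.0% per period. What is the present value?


PV = PMT / i
= 4394 / 0.1
= 43940.0


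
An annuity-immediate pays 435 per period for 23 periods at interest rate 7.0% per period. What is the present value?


PV = PMT * (1 - (1+i)^(-n)) / i
= 435 * (1 - (1+0.07)^(-23)) / 0.07
= 435 * (1 - 0.210947) / 0.07
= 435 * 11.272187
= 4903.4015


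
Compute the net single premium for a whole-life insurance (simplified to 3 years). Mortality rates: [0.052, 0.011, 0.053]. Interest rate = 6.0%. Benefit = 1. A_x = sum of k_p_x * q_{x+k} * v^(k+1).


v = 0.943396
Year 0: k_p_x=1.0, q=0.052, term=0.049057
Year 1: k_p_x=0.948, q=0.011, term=0.009281
Year 2: k_p_x=0.937572, q=0.053, term=0.041722
A_x = 0.1001


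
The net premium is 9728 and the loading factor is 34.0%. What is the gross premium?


Gross = net * (1 + loading)
= 9728 * (1 + 0.34)
= 9728 * 1.34
= 13035.52


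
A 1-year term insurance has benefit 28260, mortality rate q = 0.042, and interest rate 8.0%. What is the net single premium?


NSP = benefit * q * v
v = 1/(1+i) = 0.925926
NSP = 28260 * 0.042 * 0.925926
= 1099.0


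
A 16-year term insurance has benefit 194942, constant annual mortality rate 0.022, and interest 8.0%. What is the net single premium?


NSP = benefit * sum_{k=0}^{n-1} k_p_x * q * v^(k+1)
With constant q=0.022, v=0.925926
Sum = 0.171584
NSP = 194942 * 0.171584
= 33448.8666


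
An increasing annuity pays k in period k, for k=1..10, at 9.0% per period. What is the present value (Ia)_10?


(Ia)_n = sum_{k=1}^{n} k * v^k, v = 1/(1+i)
v = 0.917431
Sum computed term by term:
(Ia)_10 = 30.7904


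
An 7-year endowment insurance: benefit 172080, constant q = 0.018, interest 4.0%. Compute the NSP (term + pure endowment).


Term component = 17666.8206
Pure endowment = 7_p_x * v^7 * benefit = 0.880604 * 0.759918 * 172080 = 115153.578
NSP = 132820.3986


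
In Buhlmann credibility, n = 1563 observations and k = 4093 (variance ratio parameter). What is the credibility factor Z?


Z = n / (n + k)
= 1563 / (1563 + 4093)
= 1563 / 5656
= 0.2763


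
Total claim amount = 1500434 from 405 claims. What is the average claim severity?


severity = total / number
= 1500434 / 405
= 3704.7753


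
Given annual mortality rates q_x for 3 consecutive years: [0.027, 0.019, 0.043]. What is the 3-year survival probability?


p_k = 1 - q_k for each year
Survival = product of (1 - q_k)
= 0.973 * 0.981 * 0.957
= 0.9135


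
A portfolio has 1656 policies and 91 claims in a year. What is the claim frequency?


frequency = claims / policies
= 91 / 1656
= 0.055


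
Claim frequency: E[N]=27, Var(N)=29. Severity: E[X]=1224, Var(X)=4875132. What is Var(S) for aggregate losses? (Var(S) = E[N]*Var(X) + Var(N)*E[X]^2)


Var(S) = E[N]*Var(X) + Var(N)*E[X]^2
= 27*4875132 + 29*1224^2
= 131628564 + 43447104
= 1.7508e+08


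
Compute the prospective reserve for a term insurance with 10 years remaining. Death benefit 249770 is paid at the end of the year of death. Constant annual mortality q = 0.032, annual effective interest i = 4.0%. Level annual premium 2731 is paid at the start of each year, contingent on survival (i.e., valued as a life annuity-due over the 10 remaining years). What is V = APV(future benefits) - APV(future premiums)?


v = 1/(1+i) = 0.961538
APV(future benefits) per unit = sum_{k=0}^{9} k_p_x * q * v^(k+1) = 0.227555
APV(future benefits) = 249770 * 0.227555 = 56836.5064
Life annuity-due factor ä_{x:10} = sum_{k=0}^{9} k_p_x * v^k = 7.39555
APV(future premiums) = 2731 * 7.39555 = 20197.2463
V = 56836.5064 - 20197.2463
= 36639.2601


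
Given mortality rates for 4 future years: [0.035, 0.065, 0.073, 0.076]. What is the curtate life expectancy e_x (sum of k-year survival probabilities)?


e_x = sum_{k=1}^{n} k_p_x
k_p_x values:
  1_p_x = 0.965
  2_p_x = 0.902275
  3_p_x = 0.836409
  4_p_x = 0.772842
e_x = 3.4765
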